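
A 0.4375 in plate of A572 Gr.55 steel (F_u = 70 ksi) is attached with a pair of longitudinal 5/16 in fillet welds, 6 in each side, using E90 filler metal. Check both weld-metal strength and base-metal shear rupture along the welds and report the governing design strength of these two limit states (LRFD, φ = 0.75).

φR_n ≈ 107 kips (weld metal governs)

E90XX → F_EXX = 90 ksi.
t_e = 0.707 × 0.3125 = 0.2209 in; L = 12 in.
Weld metal: φR_n = 0.75 × 0.6 × 90 × 0.2209 × 12 = 107.4 kips.
Base metal (shear rupture): φR_n = 0.75 × 0.6 × 70 × 0.4375 × 12 = 165.4 kips.
Governing: weld metal.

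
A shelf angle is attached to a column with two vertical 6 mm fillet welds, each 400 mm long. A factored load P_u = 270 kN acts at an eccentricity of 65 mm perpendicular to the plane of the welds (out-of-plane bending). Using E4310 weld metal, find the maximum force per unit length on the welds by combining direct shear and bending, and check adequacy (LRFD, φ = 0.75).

E43XX → F_EXX = 430 MPa.
L_w = 2 × 400 = 800 mm; section modulus (unit throat) S = 2 × L²/6 = 53330 mm².
Direct shear f_v = P/L_w = 270×10³/800 = 337.5 N/mm.
Moment M = P × e = 270×10³ × 65 = 17550000 N·mm; bending f_b = M/S = 329.1 N/mm.
f_max = √(f_v² + f_b²) = √(337.5² + 329.1²) = 471.4 N/mm.
φr_n = 0.75 × 0.6 × 430 × (0.707 × 6) = 820.8 N/mm → adequate.

f_max ≈ 471 N/mm; adequate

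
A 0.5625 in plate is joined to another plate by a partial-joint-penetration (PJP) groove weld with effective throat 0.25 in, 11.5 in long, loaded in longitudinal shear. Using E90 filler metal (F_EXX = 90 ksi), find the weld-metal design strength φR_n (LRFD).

Effective throat (given) t_e = 0.25 in.
A_we = 0.25 × 11.5 = 2.875 in².
F_nw = 0.6 F_EXX = 54 ksi.
φR_n = 0.75 × 54 × 2.875 = 116.4 kips.

φR_n ≈ 116 kips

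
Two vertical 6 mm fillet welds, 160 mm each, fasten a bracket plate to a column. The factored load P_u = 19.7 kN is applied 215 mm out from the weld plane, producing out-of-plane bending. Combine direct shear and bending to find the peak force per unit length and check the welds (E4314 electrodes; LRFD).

E43XX → F_EXX = 430 MPa.
L_w = 2 × 160 = 320 mm; section modulus (unit throat) S = 2 × L²/6 = 8533 mm².
Direct shear f_v = P/L_w = 19.7×10³/320 = 61.56 N/mm.
Moment M = P × e = 19.7×10³ × 215 = 4235500 N·mm; bending f_b = M/S = 496.3 N/mm.
f_max = √(f_v² + f_b²) = √(61.56² + 496.3²) = 500.2 N/mm.
φr_n = 0.75 × 0.6 × 430 × (0.707 × 6) = 820.8 N/mm → adequate.

f_max ≈ 500 N/mm; adequate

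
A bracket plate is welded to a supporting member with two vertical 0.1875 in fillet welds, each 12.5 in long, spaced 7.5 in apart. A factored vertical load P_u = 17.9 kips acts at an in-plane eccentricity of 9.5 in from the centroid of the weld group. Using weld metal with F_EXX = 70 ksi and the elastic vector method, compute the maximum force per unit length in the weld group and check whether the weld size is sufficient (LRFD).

f_max ≈ 2.28 kip/in; adequate

Total weld length L_w = 25 in. Treat welds as unit-width lines.
Polar moment about centroid: J = 2[d³/12 + d(b/2)²] = 2[12.5³/12 + 12.5×3.75²] = 677.1 in³.
Direct shear f_v = P/L_w = 17.9 / 25 = 0.716 kip/in (vertical).
Torsion M = P·e = 17.9 × 9.5 = 170.05 kip·in.
Critical point at (x, y) = (3.75, 6.25) from centroid. f_tx = M·y/J = 1.57 kip/in; f_ty = M·x/J = 0.9418 kip/in.
Resultant f_max = √[f_tx² + (f_v + f_ty)²] = √[1.57² + (0.716 + 0.9418)²] = 2.283 kip/in.
Capacity per unit length: φr_n = 0.75 × 0.6 × 70 × (0.707 × 0.1875) = 4.176 kip/in.
2.283 ≤ 4.176 → adequate.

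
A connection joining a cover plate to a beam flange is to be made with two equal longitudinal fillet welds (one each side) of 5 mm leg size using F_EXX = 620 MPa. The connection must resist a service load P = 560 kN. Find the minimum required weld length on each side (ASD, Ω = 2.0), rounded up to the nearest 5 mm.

Throat t_e = 0.707 × 5 = 3.535 mm.
r_n/Ω = (0.6 × 620 × 3.535) / 2.0 = 657.5 N/mm = 0.6575 kN/mm.
L_req = P / (r_n/Ω) = 560 / 0.6575 = 851.7 mm total.
Per side: 851.7 / 2 = 425.8 mm.
Round up → use L = 430 mm on each side.

L = 430 mm on each side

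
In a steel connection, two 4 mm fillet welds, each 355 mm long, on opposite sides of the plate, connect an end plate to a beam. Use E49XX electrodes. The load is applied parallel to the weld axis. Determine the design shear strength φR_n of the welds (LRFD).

φR_n ≈ 443 kN

E49XX → F_EXX = 490 MPa.
Effective throat t_e = 0.707 × 4 = 2.828 mm.
Total length L = 710 mm; A_we = 2.828 × 710 = 2008 mm².
F_nw = 0.6 F_EXX = 0.6 × 490 = 294 MPa.
φR_n = 0.75 × 294 × 2008 × 10⁻³ = 442.7 kN.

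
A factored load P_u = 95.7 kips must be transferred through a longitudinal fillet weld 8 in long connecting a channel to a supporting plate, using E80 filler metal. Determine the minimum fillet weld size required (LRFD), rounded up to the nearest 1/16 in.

w = 1/2 in

E80XX → F_EXX = 80 ksi.
Total weld length L = 8 in.
Required throat t_e = P_u / (φ × 0.6 F_EXX × L) = 95.7 / (0.75 × 0.6 × 80 × 8) = 0.3323 in.
Required leg w = t_e / 0.707 = 0.47 in → use 1/2 in.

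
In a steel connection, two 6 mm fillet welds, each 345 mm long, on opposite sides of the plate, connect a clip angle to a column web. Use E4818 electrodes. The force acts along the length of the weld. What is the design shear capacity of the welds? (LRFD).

φR_n ≈ 632 kN

E48XX → F_EXX = 480 MPa.
Effective throat t_e = 0.707 × 6 = 4.242 mm.
Total length L = 690 mm; A_we = 4.242 × 690 = 2927 mm².
F_nw = 0.6 F_EXX = 0.6 × 480 = 288 MPa.
φR_n = 0.75 × 288 × 2927 × 10⁻³ = 632.2 kN.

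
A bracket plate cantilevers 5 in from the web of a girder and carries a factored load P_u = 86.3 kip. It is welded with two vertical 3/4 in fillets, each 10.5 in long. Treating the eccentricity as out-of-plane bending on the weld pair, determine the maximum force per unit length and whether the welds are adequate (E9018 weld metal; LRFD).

E90XX → F_EXX = 90 ksi.
L_w = 2 × 10.5 = 21 in; section modulus (unit throat) S = 2 × L²/6 = 36.75 in².
Direct shear f_v = P/L_w = 86.3/21 = 4.11 kip/in.
Moment M = P × e = 86.3 × 5 = 431.5 kip·in; bending f_b = M/S = 11.74 kip/in.
f_max = √(f_v² + f_b²) = √(4.11² + 11.74²) = 12.44 kip/in.
φr_n = 0.75 × 0.6 × 90 × (0.707 × 0.75) = 21.48 kip/in → adequate.

f_max ≈ 12.4 kip/in; adequate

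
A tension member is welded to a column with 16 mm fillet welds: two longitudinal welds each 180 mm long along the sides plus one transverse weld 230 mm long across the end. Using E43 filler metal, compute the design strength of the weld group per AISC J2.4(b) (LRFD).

E43XX → F_EXX = 430 MPa.
t_e = 0.707 × 16 = 11.31 mm.
R_nwl = 0.6 × 430 × 11.31 × 360 × 10⁻³ = 1051 kN (longitudinal, 2 welds).
R_nwt = 0.6 × 430 × 11.31 × 230 × 10⁻³ = 671.3 kN (transverse, base value).
(i) R_nwl + R_nwt = 1722 kN; (ii) 0.85 R_nwl + 1.5 R_nwt = 1900 kN.
R_n = max = 1900 kN [governs: (ii)]; φR_n = 1425 kN.

φR_n ≈ 1420 kN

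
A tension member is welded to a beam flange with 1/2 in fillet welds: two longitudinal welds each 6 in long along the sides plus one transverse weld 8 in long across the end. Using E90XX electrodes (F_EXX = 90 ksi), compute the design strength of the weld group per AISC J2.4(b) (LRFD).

t_e = 0.707 × 0.5 = 0.3535 in.
R_nwl = 0.6 × 90 × 0.3535 × 12 = 229.1 kips (longitudinal, 2 welds).
R_nwt = 0.6 × 90 × 0.3535 × 8 = 152.7 kips (transverse, base value).
(i) R_nwl + R_nwt = 381.8 kips; (ii) 0.85 R_nwl + 1.5 R_nwt = 423.8 kips.
R_n = max = 423.8 kips [governs: (ii)]; φR_n = 317.8 kips.

φR_n ≈ 318 kips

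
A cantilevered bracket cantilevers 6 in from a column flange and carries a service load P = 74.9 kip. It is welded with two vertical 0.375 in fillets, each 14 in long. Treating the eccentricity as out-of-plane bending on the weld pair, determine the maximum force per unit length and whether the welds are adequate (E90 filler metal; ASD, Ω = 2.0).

f_max ≈ 7.38 kip/in; NOT adequate

E90XX → F_EXX = 90 ksi.
L_w = 2 × 14 = 28 in; section modulus (unit throat) S = 2 × L²/6 = 65.33 in².
Direct shear f_v = P/L_w = 74.9/28 = 2.675 kip/in.
Moment M = P × e = 74.9 × 6 = 449.4 kip·in; bending f_b = M/S = 6.879 kip/in.
f_max = √(f_v² + f_b²) = √(2.675² + 6.879²) = 7.38 kip/in.
r_n/Ω = (1/2.0) × 0.6 × 90 × (0.707 × 0.375) = 7.158 kip/in → NOT adequate.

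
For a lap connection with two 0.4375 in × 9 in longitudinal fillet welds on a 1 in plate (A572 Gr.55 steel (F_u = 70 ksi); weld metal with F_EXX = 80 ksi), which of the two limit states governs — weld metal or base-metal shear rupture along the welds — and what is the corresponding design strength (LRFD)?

φR_n ≈ 200 kips (weld metal governs)

t_e = 0.707 × 0.4375 = 0.3093 in; L = 18 in.
Weld metal: φR_n = 0.75 × 0.6 × 80 × 0.3093 × 18 = 200.4 kips.
Base metal (shear rupture): φR_n = 0.75 × 0.6 × 70 × 1 × 18 = 567 kips.
Governing: weld metal.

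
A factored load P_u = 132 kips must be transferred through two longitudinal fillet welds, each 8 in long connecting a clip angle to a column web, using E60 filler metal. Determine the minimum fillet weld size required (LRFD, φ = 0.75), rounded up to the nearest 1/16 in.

w = 7/16 in

E60XX → F_EXX = 60 ksi.
Total weld length L = 16 in.
Required throat t_e = P_u / (φ × 0.6 F_EXX × L) = 132 / (0.75 × 0.6 × 60 × 16) = 0.3056 in.
Required leg w = t_e / 0.707 = 0.4322 in → use 7/16 in.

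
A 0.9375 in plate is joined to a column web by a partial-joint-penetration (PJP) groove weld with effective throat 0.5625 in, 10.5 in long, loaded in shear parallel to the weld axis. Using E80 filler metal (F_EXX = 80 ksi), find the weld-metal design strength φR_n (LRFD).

φR_n ≈ 213 kips

Effective throat (given) t_e = 0.5625 in.
A_we = 0.5625 × 10.5 = 5.906 in².
F_nw = 0.6 F_EXX = 48 ksi.
φR_n = 0.75 × 48 × 5.906 = 212.6 kips.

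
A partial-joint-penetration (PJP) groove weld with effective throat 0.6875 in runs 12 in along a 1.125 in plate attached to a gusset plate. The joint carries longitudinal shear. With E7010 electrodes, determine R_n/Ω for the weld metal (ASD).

R_n/Ω ≈ 173 kip

E70XX → F_EXX = 70 ksi.
Effective throat (given) t_e = 0.6875 in.
A_we = 0.6875 × 12 = 8.25 in².
F_nw = 0.6 F_EXX = 42 ksi.
R_n/Ω = (42 × 8.25) / 2.0 = 173.2 kip.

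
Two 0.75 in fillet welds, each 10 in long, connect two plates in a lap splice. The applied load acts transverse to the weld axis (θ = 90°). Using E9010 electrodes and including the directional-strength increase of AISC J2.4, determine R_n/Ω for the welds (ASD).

E90XX → F_EXX = 90 ksi.
t_e = 0.707 × 0.75 = 0.5302 in; A_we = 0.5302 × 20 = 10.61 in².
Directional factor: 1.0 + 0.5 sin^1.5(90°) = 1.5.
F_nw = 0.6 × 90 × 1.5 = 81 ksi.
R_n/Ω = (81 × 10.61) / 2.0 = 429.5 kips.

R_n/Ω ≈ 430 kips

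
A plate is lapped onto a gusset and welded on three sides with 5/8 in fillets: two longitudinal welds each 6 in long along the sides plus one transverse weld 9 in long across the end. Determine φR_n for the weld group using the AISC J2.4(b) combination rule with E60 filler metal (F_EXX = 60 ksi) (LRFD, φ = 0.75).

φR_n ≈ 283 kips

t_e = 0.707 × 0.625 = 0.4419 in.
R_nwl = 0.6 × 60 × 0.4419 × 12 = 190.9 kips (longitudinal, 2 welds).
R_nwt = 0.6 × 60 × 0.4419 × 9 = 143.2 kips (transverse, base value).
(i) R_nwl + R_nwt = 334.1 kips; (ii) 0.85 R_nwl + 1.5 R_nwt = 377 kips.
R_n = max = 377 kips [governs: (ii)]; φR_n = 282.8 kips.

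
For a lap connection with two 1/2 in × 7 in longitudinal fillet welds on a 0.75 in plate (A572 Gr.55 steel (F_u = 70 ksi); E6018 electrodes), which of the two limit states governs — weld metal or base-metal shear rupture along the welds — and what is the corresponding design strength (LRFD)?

E60XX → F_EXX = 60 ksi.
t_e = 0.707 × 0.5 = 0.3535 in; L = 14 in.
Weld metal: φR_n = 0.75 × 0.6 × 60 × 0.3535 × 14 = 133.6 kip.
Base metal (shear rupture): φR_n = 0.75 × 0.6 × 70 × 0.75 × 14 = 330.8 kip.
Governing: weld metal.

φR_n ≈ 134 kip (weld metal governs)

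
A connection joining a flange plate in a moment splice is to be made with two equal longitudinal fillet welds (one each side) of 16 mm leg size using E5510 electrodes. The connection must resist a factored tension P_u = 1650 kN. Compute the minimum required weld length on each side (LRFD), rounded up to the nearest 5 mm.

E55XX → F_EXX = 550 MPa.
Throat t_e = 0.707 × 16 = 11.31 mm.
φr_n = 0.75 × 0.6 × 550 × 11.31 × 10⁻³ = 2.8 kN/mm.
L_req = P_u / φr_n = 1650 / 2.8 = 589.3 mm total.
Per side: 589.3 / 2 = 294.7 mm.
Round up → use L = 295 mm on each side.

L = 295 mm on each side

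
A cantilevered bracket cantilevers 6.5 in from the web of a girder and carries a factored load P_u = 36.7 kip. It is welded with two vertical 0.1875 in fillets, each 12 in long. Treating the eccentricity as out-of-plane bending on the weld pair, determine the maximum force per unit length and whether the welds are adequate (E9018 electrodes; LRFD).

E90XX → F_EXX = 90 ksi.
L_w = 2 × 12 = 24 in; section modulus (unit throat) S = 2 × L²/6 = 48 in².
Direct shear f_v = P/L_w = 36.7/24 = 1.529 kip/in.
Moment M = P × e = 36.7 × 6.5 = 238.55 kip·in; bending f_b = M/S = 4.97 kip/in.
f_max = √(f_v² + f_b²) = √(1.529² + 4.97²) = 5.2 kip/in.
φr_n = 0.75 × 0.6 × 90 × (0.707 × 0.1875) = 5.369 kip/in → adequate.

f_max ≈ 5.2 kip/in; adequate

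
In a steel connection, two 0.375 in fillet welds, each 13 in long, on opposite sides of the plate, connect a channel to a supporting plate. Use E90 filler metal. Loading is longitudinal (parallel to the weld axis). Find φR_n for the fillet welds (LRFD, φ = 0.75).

φR_n ≈ 279 kip

E90XX → F_EXX = 90 ksi.
Effective throat t_e = 0.707 × 0.375 = 0.2651 in.
Total length L = 26 in; A_we = 0.2651 × 26 = 6.893 in².
F_nw = 0.6 F_EXX = 0.6 × 90 = 54 ksi.
φR_n = 0.75 × 54 × 6.893 = 279.2 kip.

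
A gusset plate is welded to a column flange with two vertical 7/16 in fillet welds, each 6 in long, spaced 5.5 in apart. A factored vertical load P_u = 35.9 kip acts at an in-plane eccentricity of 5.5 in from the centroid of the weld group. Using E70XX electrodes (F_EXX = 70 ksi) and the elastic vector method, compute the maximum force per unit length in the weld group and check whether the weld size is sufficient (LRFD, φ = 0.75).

Total weld length L_w = 12 in. Treat welds as unit-width lines.
Polar moment about centroid: J = 2[d³/12 + d(b/2)²] = 2[6³/12 + 6×2.75²] = 126.8 in³.
Direct shear f_v = P/L_w = 35.9 / 12 = 2.992 kip/in (vertical).
Torsion M = P·e = 35.9 × 5.5 = 197.45 kip·in.
Critical point at (x, y) = (2.75, 3) from centroid. f_tx = M·y/J = 4.673 kip/in; f_ty = M·x/J = 4.284 kip/in.
Resultant f_max = √[f_tx² + (f_v + f_ty)²] = √[4.673² + (2.992 + 4.284)²] = 8.647 kip/in.
Capacity per unit length: φr_n = 0.75 × 0.6 × 70 × (0.707 × 0.4375) = 9.743 kip/in.
8.647 ≤ 9.743 → adequate.

f_max ≈ 8.65 kip/in; adequate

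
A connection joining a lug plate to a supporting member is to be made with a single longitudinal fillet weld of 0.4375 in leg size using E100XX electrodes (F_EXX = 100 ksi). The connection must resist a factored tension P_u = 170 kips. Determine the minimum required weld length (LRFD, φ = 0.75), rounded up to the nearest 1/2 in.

L = 12.5 in

Throat t_e = 0.707 × 0.4375 = 0.3093 in.
φr_n = 0.75 × 0.6 × 100 × 0.3093 = 13.92 kips/in.
L_req = P_u / φr_n = 170 / 13.92 = 12.21 in total.
Round up → use L = 12.5 in.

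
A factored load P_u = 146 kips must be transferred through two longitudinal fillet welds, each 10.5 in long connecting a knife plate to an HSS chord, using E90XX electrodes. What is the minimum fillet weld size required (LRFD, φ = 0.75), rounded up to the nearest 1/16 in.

E90XX → F_EXX = 90 ksi.
Total weld length L = 21 in.
Required throat t_e = P_u / (φ × 0.6 F_EXX × L) = 146 / (0.75 × 0.6 × 90 × 21) = 0.1717 in.
Required leg w = t_e / 0.707 = 0.2428 in → use 1/4 in.

w = 1/4 in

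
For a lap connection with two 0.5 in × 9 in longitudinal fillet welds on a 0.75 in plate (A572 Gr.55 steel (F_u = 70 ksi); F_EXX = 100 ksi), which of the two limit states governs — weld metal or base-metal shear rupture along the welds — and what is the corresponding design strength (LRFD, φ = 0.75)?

φR_n ≈ 286 kip (weld metal governs)

t_e = 0.707 × 0.5 = 0.3535 in; L = 18 in.
Weld metal: φR_n = 0.75 × 0.6 × 100 × 0.3535 × 18 = 286.3 kip.
Base metal (shear rupture): φR_n = 0.75 × 0.6 × 70 × 0.75 × 18 = 425.2 kip.
Governing: weld metal.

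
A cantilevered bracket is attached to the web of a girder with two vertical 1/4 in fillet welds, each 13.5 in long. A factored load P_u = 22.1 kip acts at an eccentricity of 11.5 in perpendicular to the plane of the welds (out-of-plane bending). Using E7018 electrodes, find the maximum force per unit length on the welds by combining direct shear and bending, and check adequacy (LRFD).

f_max ≈ 4.26 kip/in; adequate

E70XX → F_EXX = 70 ksi.
L_w = 2 × 13.5 = 27 in; section modulus (unit throat) S = 2 × L²/6 = 60.75 in².
Direct shear f_v = P/L_w = 22.1/27 = 0.8185 kip/in.
Moment M = P × e = 22.1 × 11.5 = 254.15 kip·in; bending f_b = M/S = 4.184 kip/in.
f_max = √(f_v² + f_b²) = √(0.8185² + 4.184²) = 4.263 kip/in.
φr_n = 0.75 × 0.6 × 70 × (0.707 × 0.25) = 5.568 kip/in → adequate.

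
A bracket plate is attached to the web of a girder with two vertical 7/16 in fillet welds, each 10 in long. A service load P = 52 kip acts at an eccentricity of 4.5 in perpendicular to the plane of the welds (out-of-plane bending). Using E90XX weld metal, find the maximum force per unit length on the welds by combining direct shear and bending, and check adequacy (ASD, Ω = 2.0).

f_max ≈ 7.49 kip/in; adequate

E90XX → F_EXX = 90 ksi.
L_w = 2 × 10 = 20 in; section modulus (unit throat) S = 2 × L²/6 = 33.33 in².
Direct shear f_v = P/L_w = 52/20 = 2.6 kip/in.
Moment M = P × e = 52 × 4.5 = 234 kip·in; bending f_b = M/S = 7.02 kip/in.
f_max = √(f_v² + f_b²) = √(2.6² + 7.02²) = 7.486 kip/in.
r_n/Ω = (1/2.0) × 0.6 × 90 × (0.707 × 0.4375) = 8.351 kip/in → adequate.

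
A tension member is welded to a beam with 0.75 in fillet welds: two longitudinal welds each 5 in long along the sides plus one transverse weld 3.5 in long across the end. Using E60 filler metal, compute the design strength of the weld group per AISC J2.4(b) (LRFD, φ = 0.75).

φR_n ≈ 197 kips

E60XX → F_EXX = 60 ksi.
t_e = 0.707 × 0.75 = 0.5302 in.
R_nwl = 0.6 × 60 × 0.5302 × 10 = 190.9 kips (longitudinal, 2 welds).
R_nwt = 0.6 × 60 × 0.5302 × 3.5 = 66.81 kips (transverse, base value).
(i) R_nwl + R_nwt = 257.7 kips; (ii) 0.85 R_nwl + 1.5 R_nwt = 262.5 kips.
R_n = max = 262.5 kips [governs: (ii)]; φR_n = 196.9 kips.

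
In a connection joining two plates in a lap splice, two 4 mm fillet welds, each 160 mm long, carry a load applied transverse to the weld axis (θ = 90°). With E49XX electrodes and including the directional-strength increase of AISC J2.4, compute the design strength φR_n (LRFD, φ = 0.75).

φR_n ≈ 299 kN

E49XX → F_EXX = 490 MPa.
t_e = 0.707 × 4 = 2.828 mm; A_we = 2.828 × 320 = 905 mm².
Directional factor: 1.0 + 0.5 sin^1.5(90°) = 1.5.
F_nw = 0.6 × 490 × 1.5 = 441 MPa.
φR_n = 0.75 × 441 × 905 × 10⁻³ = 299.3 kN.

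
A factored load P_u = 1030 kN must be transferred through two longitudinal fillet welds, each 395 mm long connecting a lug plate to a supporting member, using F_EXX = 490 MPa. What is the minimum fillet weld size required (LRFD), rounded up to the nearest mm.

w = 9 mm

Total weld length L = 790 mm.
Required throat t_e = P_u / (φ × 0.6 F_EXX × L) = 1030 / (0.75 × 0.6 × 490 × 790 × 10⁻³) = 5.913 mm.
Required leg w = t_e / 0.707 = 8.363 mm → use 9 mm.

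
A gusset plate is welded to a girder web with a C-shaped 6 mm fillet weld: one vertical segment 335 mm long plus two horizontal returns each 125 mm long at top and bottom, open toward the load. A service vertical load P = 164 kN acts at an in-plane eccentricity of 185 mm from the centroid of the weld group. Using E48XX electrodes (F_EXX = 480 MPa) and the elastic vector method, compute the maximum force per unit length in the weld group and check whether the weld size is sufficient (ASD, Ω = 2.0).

f_max ≈ 718 N/mm; NOT adequate

Total weld length L_w = 585 mm. Treat welds as unit-width lines.
Centroid: x̄ = 2×125×62.5 / 585 = 26.71 mm from the vertical weld.
Polar moment about centroid: J = I_x + I_y = [335³/12 + 2×125×167.5²] + [335×26.71² + 2(125³/12 + 125×35.79²)] = 11030000 mm³.
Direct shear f_v = P/L_w = 164×10³ / 585 = 280.3 N/mm (vertical).
Torsion M = P·e = 164×10³ × 185 = 30340000 N·mm.
Critical point at (x, y) = (98.29, 167.5) from centroid. f_tx = M·y/J = 460.7 N/mm; f_ty = M·x/J = 270.3 N/mm.
Resultant f_max = √[f_tx² + (f_v + f_ty)²] = √[460.7² + (280.3 + 270.3)²] = 717.9 N/mm.
Capacity per unit length: r_n/Ω = (1/2.0) × 0.6 × 480 × (0.707 × 6) = 610.8 N/mm.
717.9 > 610.8 → NOT adequate.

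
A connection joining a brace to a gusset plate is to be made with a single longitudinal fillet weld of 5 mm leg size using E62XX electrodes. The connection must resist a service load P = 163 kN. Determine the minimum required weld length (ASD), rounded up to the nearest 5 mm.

E62XX → F_EXX = 620 MPa.
Throat t_e = 0.707 × 5 = 3.535 mm.
r_n/Ω = (0.6 × 620 × 3.535) / 2.0 = 657.5 N/mm = 0.6575 kN/mm.
L_req = P / (r_n/Ω) = 163 / 0.6575 = 247.9 mm total.
Round up → use L = 250 mm.

L = 250 mm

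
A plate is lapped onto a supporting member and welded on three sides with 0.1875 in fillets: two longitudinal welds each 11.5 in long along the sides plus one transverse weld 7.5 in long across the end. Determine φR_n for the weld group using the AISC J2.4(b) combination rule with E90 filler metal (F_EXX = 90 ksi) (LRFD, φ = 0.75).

φR_n ≈ 165 kips

t_e = 0.707 × 0.1875 = 0.1326 in.
R_nwl = 0.6 × 90 × 0.1326 × 23 = 164.6 kips (longitudinal, 2 welds).
R_nwt = 0.6 × 90 × 0.1326 × 7.5 = 53.69 kips (transverse, base value).
(i) R_nwl + R_nwt = 218.3 kips; (ii) 0.85 R_nwl + 1.5 R_nwt = 220.5 kips.
R_n = max = 220.5 kips [governs: (ii)]; φR_n = 165.4 kips.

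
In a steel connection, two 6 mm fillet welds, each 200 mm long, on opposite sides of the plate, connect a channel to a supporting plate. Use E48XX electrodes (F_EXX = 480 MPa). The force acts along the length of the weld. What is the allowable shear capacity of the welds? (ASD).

R_n/Ω ≈ 244 kN

Effective throat t_e = 0.707 × 6 = 4.242 mm.
Total length L = 400 mm; A_we = 4.242 × 400 = 1697 mm².
F_nw = 0.6 F_EXX = 0.6 × 480 = 288 MPa.
R_n = 288 × 1697 × 10⁻³ = 488.7 kN; R_n/Ω = 488.7/2.0 = 244.3 kN.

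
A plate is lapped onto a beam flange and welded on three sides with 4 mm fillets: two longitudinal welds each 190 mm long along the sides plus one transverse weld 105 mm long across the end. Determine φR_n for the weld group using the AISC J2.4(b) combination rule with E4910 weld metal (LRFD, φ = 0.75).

E49XX → F_EXX = 490 MPa.
t_e = 0.707 × 4 = 2.828 mm.
R_nwl = 0.6 × 490 × 2.828 × 380 × 10⁻³ = 315.9 kN (longitudinal, 2 welds).
R_nwt = 0.6 × 490 × 2.828 × 105 × 10⁻³ = 87.3 kN (transverse, base value).
(i) R_nwl + R_nwt = 403.2 kN; (ii) 0.85 R_nwl + 1.5 R_nwt = 399.5 kN.
R_n = max = 403.2 kN [governs: (i)]; φR_n = 302.4 kN.

φR_n ≈ 302 kN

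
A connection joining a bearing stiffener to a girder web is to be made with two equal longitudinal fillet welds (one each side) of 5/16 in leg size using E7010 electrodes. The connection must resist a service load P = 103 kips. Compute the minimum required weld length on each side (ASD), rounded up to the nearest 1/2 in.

L = 11.5 in on each side

E70XX → F_EXX = 70 ksi.
Throat t_e = 0.707 × 0.3125 = 0.2209 in.
r_n/Ω = (0.6 × 70 × 0.2209) / 2.0 = 4.64 kip/in.
L_req = P / (r_n/Ω) = 103 / 4.64 = 22.2 in total.
Per side: 22.2 / 2 = 11.1 in.
Round up → use L = 11.5 in on each side.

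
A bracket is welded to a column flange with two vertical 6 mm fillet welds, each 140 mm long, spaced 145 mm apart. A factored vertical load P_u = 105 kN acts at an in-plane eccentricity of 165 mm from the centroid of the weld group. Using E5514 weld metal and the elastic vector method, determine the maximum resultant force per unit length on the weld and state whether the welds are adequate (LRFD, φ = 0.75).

f_max ≈ 1200 N/mm; NOT adequate

E55XX → F_EXX = 550 MPa.
Total weld length L_w = 280 mm. Treat welds as unit-width lines.
Polar moment about centroid: J = 2[d³/12 + d(b/2)²] = 2[140³/12 + 140×72.5²] = 1929000 mm³.
Direct shear f_v = P/L_w = 105×10³ / 280 = 375 N/mm (vertical).
Torsion M = P·e = 105×10³ × 165 = 17325000 N·mm.
Critical point at (x, y) = (72.5, 70) from centroid. f_tx = M·y/J = 628.7 N/mm; f_ty = M·x/J = 651.1 N/mm.
Resultant f_max = √[f_tx² + (f_v + f_ty)²] = √[628.7² + (375 + 651.1)²] = 1203 N/mm.
Capacity per unit length: φr_n = 0.75 × 0.6 × 550 × (0.707 × 6) = 1050 N/mm.
1203 > 1050 → NOT adequate.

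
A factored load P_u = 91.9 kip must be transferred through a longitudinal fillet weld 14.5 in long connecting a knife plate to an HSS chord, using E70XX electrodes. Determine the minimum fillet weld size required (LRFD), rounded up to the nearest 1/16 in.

w = 5/16 in

E70XX → F_EXX = 70 ksi.
Total weld length L = 14.5 in.
Required throat t_e = P_u / (φ × 0.6 F_EXX × L) = 91.9 / (0.75 × 0.6 × 70 × 14.5) = 0.2012 in.
Required leg w = t_e / 0.707 = 0.2846 in → use 5/16 in.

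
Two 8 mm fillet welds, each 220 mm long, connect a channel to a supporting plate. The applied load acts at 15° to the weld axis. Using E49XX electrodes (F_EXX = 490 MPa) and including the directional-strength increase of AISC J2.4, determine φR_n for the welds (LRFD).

t_e = 0.707 × 8 = 5.656 mm; A_we = 5.656 × 440 = 2489 mm².
Directional factor: 1.0 + 0.5 sin^1.5(15°) = 1.066.
F_nw = 0.6 × 490 × 1.066 = 313.4 MPa.
φR_n = 0.75 × 313.4 × 2489 × 10⁻³ = 584.9 kN.

φR_n ≈ 585 kN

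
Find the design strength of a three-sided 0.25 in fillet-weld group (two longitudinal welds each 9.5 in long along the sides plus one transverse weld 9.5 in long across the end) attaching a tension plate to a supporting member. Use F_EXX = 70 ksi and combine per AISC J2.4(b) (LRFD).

φR_n ≈ 169 kip

t_e = 0.707 × 0.25 = 0.1767 in.
R_nwl = 0.6 × 70 × 0.1767 × 19 = 141 kip (longitudinal, 2 welds).
R_nwt = 0.6 × 70 × 0.1767 × 9.5 = 70.52 kip (transverse, base value).
(i) R_nwl + R_nwt = 211.6 kip; (ii) 0.85 R_nwl + 1.5 R_nwt = 225.7 kip.
R_n = max = 225.7 kip [governs: (ii)]; φR_n = 169.3 kip.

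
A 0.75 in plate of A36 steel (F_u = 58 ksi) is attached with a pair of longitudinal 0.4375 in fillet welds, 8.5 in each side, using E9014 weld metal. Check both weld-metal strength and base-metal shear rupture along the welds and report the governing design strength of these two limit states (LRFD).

φR_n ≈ 213 kips (weld metal governs)

E90XX → F_EXX = 90 ksi.
t_e = 0.707 × 0.4375 = 0.3093 in; L = 17 in.
Weld metal: φR_n = 0.75 × 0.6 × 90 × 0.3093 × 17 = 213 kips.
Base metal (shear rupture): φR_n = 0.75 × 0.6 × 58 × 0.75 × 17 = 332.8 kips.
Governing: weld metal.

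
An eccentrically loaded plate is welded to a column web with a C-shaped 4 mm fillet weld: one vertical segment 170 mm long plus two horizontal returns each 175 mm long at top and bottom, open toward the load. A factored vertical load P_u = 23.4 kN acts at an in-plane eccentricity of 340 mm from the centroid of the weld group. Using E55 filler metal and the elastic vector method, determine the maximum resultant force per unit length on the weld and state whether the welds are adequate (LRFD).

f_max ≈ 281 N/mm; adequate

E55XX → F_EXX = 550 MPa.
Total weld length L_w = 520 mm. Treat welds as unit-width lines.
Centroid: x̄ = 2×175×87.5 / 520 = 58.89 mm from the vertical weld.
Polar moment about centroid: J = I_x + I_y = [170³/12 + 2×175×85²] + [170×58.89² + 2(175³/12 + 175×28.61²)] = 4707000 mm³.
Direct shear f_v = P/L_w = 23.4×10³ / 520 = 45 N/mm (vertical).
Torsion M = P·e = 23.4×10³ × 340 = 7956000 N·mm.
Critical point at (x, y) = (116.1, 85) from centroid. f_tx = M·y/J = 143.7 N/mm; f_ty = M·x/J = 196.2 N/mm.
Resultant f_max = √[f_tx² + (f_v + f_ty)²] = √[143.7² + (45 + 196.2)²] = 280.8 N/mm.
Capacity per unit length: φr_n = 0.75 × 0.6 × 550 × (0.707 × 4) = 699.9 N/mm.
280.8 ≤ 699.9 → adequate.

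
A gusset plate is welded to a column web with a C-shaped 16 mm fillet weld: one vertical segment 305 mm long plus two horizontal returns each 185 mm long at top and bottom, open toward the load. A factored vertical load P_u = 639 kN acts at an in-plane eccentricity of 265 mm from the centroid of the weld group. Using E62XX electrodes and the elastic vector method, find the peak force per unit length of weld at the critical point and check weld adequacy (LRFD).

E62XX → F_EXX = 620 MPa.
Total weld length L_w = 675 mm. Treat welds as unit-width lines.
Centroid: x̄ = 2×185×92.5 / 675 = 50.7 mm from the vertical weld.
Polar moment about centroid: J = I_x + I_y = [305³/12 + 2×185×152.5²] + [305×50.7² + 2(185³/12 + 185×41.8²)] = 13450000 mm³.
Direct shear f_v = P/L_w = 639×10³ / 675 = 946.7 N/mm (vertical).
Torsion M = P·e = 639×10³ × 265 = 169340000 N·mm.
Critical point at (x, y) = (134.3, 152.5) from centroid. f_tx = M·y/J = 1919 N/mm; f_ty = M·x/J = 1690 N/mm.
Resultant f_max = √[f_tx² + (f_v + f_ty)²] = √[1919² + (946.7 + 1690)²] = 3261 N/mm.
Capacity per unit length: φr_n = 0.75 × 0.6 × 620 × (0.707 × 16) = 3156 N/mm.
3261 > 3156 → NOT adequate.

f_max ≈ 3260 N/mm; NOT adequate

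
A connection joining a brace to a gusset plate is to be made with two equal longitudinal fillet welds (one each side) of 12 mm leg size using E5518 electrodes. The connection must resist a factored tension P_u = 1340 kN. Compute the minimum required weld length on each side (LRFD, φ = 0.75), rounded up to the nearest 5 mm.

E55XX → F_EXX = 550 MPa.
Throat t_e = 0.707 × 12 = 8.484 mm.
φr_n = 0.75 × 0.6 × 550 × 8.484 × 10⁻³ = 2.1 kN/mm.
L_req = P_u / φr_n = 1340 / 2.1 = 638.2 mm total.
Per side: 638.2 / 2 = 319.1 mm.
Round up → use L = 320 mm on each side.

L = 320 mm on each side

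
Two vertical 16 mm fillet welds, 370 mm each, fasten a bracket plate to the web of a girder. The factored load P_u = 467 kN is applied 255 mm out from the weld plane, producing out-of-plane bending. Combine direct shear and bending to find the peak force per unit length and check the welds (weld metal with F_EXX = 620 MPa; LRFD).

L_w = 2 × 370 = 740 mm; section modulus (unit throat) S = 2 × L²/6 = 45630 mm².
Direct shear f_v = P/L_w = 467×10³/740 = 631.1 N/mm.
Moment M = P × e = 467×10³ × 255 = 119080000 N·mm; bending f_b = M/S = 2610 N/mm.
f_max = √(f_v² + f_b²) = √(631.1² + 2610²) = 2685 N/mm.
φr_n = 0.75 × 0.6 × 620 × (0.707 × 16) = 3156 N/mm → adequate.

f_max ≈ 2680 N/mm; adequate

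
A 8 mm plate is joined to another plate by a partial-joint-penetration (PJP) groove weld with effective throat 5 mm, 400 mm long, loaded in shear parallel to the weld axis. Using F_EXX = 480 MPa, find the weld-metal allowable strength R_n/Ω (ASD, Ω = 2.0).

Effective throat (given) t_e = 5 mm.
A_we = 5 × 400 = 2000 mm².
F_nw = 0.6 F_EXX = 288 MPa.
R_n/Ω = (288 × 2000) / 2.0 × 10⁻³ = 288 kN.

R_n/Ω ≈ 288 kN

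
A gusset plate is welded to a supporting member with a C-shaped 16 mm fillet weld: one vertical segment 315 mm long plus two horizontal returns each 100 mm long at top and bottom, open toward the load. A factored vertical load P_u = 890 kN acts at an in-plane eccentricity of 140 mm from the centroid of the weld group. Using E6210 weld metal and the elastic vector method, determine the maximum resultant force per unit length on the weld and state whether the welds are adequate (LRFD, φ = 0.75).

E62XX → F_EXX = 620 MPa.
Total weld length L_w = 515 mm. Treat welds as unit-width lines.
Centroid: x̄ = 2×100×50 / 515 = 19.42 mm from the vertical weld.
Polar moment about centroid: J = I_x + I_y = [315³/12 + 2×100×157.5²] + [315×19.42² + 2(100³/12 + 100×30.58²)] = 8038000 mm³.
Direct shear f_v = P/L_w = 890×10³ / 515 = 1728 N/mm (vertical).
Torsion M = P·e = 890×10³ × 140 = 124600000 N·mm.
Critical point at (x, y) = (80.58, 157.5) from centroid. f_tx = M·y/J = 2441 N/mm; f_ty = M·x/J = 1249 N/mm.
Resultant f_max = √[f_tx² + (f_v + f_ty)²] = √[2441² + (1728 + 1249)²] = 3850 N/mm.
Capacity per unit length: φr_n = 0.75 × 0.6 × 620 × (0.707 × 16) = 3156 N/mm.
3850 > 3156 → NOT adequate.

f_max ≈ 3850 N/mm; NOT adequate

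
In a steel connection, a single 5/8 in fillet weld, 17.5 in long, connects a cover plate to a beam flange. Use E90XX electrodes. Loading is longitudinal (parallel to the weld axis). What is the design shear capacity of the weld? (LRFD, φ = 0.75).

E90XX → F_EXX = 90 ksi.
Effective throat t_e = 0.707 × 0.625 = 0.4419 in.
Total length L = 17.5 in; A_we = 0.4419 × 17.5 = 7.733 in².
F_nw = 0.6 F_EXX = 0.6 × 90 = 54 ksi.
φR_n = 0.75 × 54 × 7.733 = 313.2 kips.

φR_n ≈ 313 kips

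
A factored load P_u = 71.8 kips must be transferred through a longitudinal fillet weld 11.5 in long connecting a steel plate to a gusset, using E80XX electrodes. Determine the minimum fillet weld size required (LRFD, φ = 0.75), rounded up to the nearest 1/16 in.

w = 1/4 in

E80XX → F_EXX = 80 ksi.
Total weld length L = 11.5 in.
Required throat t_e = P_u / (φ × 0.6 F_EXX × L) = 71.8 / (0.75 × 0.6 × 80 × 11.5) = 0.1734 in.
Required leg w = t_e / 0.707 = 0.2453 in → use 1/4 in.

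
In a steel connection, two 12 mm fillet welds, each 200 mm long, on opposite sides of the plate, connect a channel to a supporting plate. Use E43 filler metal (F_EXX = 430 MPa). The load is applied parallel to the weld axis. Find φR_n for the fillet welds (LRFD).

φR_n ≈ 657 kN

Effective throat t_e = 0.707 × 12 = 8.484 mm.
Total length L = 400 mm; A_we = 8.484 × 400 = 3394 mm².
F_nw = 0.6 F_EXX = 0.6 × 430 = 258 MPa.
φR_n = 0.75 × 258 × 3394 × 10⁻³ = 656.7 kN.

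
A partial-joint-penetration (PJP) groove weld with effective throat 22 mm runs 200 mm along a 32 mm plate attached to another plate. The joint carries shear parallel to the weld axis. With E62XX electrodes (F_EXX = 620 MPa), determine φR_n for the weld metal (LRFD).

φR_n ≈ 1230 kN

Effective throat (given) t_e = 22 mm.
A_we = 22 × 200 = 4400 mm².
F_nw = 0.6 F_EXX = 372 MPa.
φR_n = 0.75 × 372 × 4400 × 10⁻³ = 1228 kN.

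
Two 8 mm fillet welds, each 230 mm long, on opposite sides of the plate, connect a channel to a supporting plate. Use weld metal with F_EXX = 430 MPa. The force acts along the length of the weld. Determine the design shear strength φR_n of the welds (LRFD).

φR_n ≈ 503 kN

Effective throat t_e = 0.707 × 8 = 5.656 mm.
Total length L = 460 mm; A_we = 5.656 × 460 = 2602 mm².
F_nw = 0.6 F_EXX = 0.6 × 430 = 258 MPa.
φR_n = 0.75 × 258 × 2602 × 10⁻³ = 503.4 kN.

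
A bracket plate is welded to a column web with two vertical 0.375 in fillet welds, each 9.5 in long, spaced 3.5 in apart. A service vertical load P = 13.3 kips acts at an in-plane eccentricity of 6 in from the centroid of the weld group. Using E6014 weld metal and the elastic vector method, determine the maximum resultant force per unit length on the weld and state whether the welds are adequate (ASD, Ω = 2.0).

f_max ≈ 2.34 kip/in; adequate

E60XX → F_EXX = 60 ksi.
Total weld length L_w = 19 in. Treat welds as unit-width lines.
Polar moment about centroid: J = 2[d³/12 + d(b/2)²] = 2[9.5³/12 + 9.5×1.75²] = 201.1 in³.
Direct shear f_v = P/L_w = 13.3 / 19 = 0.7 kip/in (vertical).
Torsion M = P·e = 13.3 × 6 = 79.8 kip·in.
Critical point at (x, y) = (1.75, 4.75) from centroid. f_tx = M·y/J = 1.885 kip/in; f_ty = M·x/J = 0.6945 kip/in.
Resultant f_max = √[f_tx² + (f_v + f_ty)²] = √[1.885² + (0.7 + 0.6945)²] = 2.345 kip/in.
Capacity per unit length: r_n/Ω = (1/2.0) × 0.6 × 60 × (0.707 × 0.375) = 4.772 kip/in.
2.345 ≤ 4.772 → adequate.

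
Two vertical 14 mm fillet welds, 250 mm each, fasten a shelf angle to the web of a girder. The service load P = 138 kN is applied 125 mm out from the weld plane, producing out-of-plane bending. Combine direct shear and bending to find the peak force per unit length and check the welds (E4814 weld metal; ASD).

E48XX → F_EXX = 480 MPa.
L_w = 2 × 250 = 500 mm; section modulus (unit throat) S = 2 × L²/6 = 20830 mm².
Direct shear f_v = P/L_w = 138×10³/500 = 276 N/mm.
Moment M = P × e = 138×10³ × 125 = 17250000 N·mm; bending f_b = M/S = 828 N/mm.
f_max = √(f_v² + f_b²) = √(276² + 828²) = 872.8 N/mm.
r_n/Ω = (1/2.0) × 0.6 × 480 × (0.707 × 14) = 1425 N/mm → adequate.

f_max ≈ 873 N/mm; adequate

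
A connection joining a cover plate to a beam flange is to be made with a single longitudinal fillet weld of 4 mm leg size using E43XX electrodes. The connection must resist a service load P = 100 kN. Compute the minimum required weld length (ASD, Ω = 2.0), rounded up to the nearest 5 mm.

L = 275 mm

E43XX → F_EXX = 430 MPa.
Throat t_e = 0.707 × 4 = 2.828 mm.
r_n/Ω = (0.6 × 430 × 2.828) / 2.0 = 364.8 N/mm = 0.3648 kN/mm.
L_req = P / (r_n/Ω) = 100 / 0.3648 = 274.1 mm total.
Round up → use L = 275 mm.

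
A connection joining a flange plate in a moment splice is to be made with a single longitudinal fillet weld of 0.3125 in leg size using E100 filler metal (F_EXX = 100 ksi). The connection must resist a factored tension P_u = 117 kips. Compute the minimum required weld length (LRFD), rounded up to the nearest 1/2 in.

L = 12 in

Throat t_e = 0.707 × 0.3125 = 0.2209 in.
φr_n = 0.75 × 0.6 × 100 × 0.2209 = 9.942 kips/in.
L_req = P_u / φr_n = 117 / 9.942 = 11.77 in total.
Round up → use L = 12 in.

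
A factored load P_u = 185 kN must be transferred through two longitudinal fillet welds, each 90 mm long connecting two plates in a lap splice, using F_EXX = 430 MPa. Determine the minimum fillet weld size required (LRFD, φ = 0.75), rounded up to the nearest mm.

Total weld length L = 180 mm.
Required throat t_e = P_u / (φ × 0.6 F_EXX × L) = 185 / (0.75 × 0.6 × 430 × 180 × 10⁻³) = 5.312 mm.
Required leg w = t_e / 0.707 = 7.513 mm → use 8 mm.

w = 8 mm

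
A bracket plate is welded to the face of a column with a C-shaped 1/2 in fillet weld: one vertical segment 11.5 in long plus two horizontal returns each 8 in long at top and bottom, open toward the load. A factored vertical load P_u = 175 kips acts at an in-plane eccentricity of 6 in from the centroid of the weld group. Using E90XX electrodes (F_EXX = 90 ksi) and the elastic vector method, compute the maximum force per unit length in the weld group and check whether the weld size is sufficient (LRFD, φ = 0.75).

Total weld length L_w = 27.5 in. Treat welds as unit-width lines.
Centroid: x̄ = 2×8×4 / 27.5 = 2.327 in from the vertical weld.
Polar moment about centroid: J = I_x + I_y = [11.5³/12 + 2×8×5.75²] + [11.5×2.327² + 2(8³/12 + 8×1.673²)] = 848.1 in³.
Direct shear f_v = P/L_w = 175 / 27.5 = 6.364 kip/in (vertical).
Torsion M = P·e = 175 × 6 = 1050 kip·in.
Critical point at (x, y) = (5.673, 5.75) from centroid. f_tx = M·y/J = 7.119 kip/in; f_ty = M·x/J = 7.023 kip/in.
Resultant f_max = √[f_tx² + (f_v + f_ty)²] = √[7.119² + (6.364 + 7.023)²] = 15.16 kip/in.
Capacity per unit length: φr_n = 0.75 × 0.6 × 90 × (0.707 × 0.5) = 14.32 kip/in.
15.16 > 14.32 → NOT adequate.

f_max ≈ 15.2 kip/in; NOT adequate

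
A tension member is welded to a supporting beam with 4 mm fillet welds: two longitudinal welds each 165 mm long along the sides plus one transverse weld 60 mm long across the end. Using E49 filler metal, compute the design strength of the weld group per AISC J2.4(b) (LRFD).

E49XX → F_EXX = 490 MPa.
t_e = 0.707 × 4 = 2.828 mm.
R_nwl = 0.6 × 490 × 2.828 × 330 × 10⁻³ = 274.4 kN (longitudinal, 2 welds).
R_nwt = 0.6 × 490 × 2.828 × 60 × 10⁻³ = 49.89 kN (transverse, base value).
(i) R_nwl + R_nwt = 324.3 kN; (ii) 0.85 R_nwl + 1.5 R_nwt = 308 kN.
R_n = max = 324.3 kN [governs: (i)]; φR_n = 243.2 kN.

φR_n ≈ 243 kN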